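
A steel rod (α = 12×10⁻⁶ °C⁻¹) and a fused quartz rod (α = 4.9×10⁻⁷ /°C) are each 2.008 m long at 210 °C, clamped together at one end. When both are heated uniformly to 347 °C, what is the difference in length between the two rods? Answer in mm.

3.17 mm

ΔT = 137 K
steel: ΔL = 12×10⁻⁶ × 2.008 m × 137 = 3.3012×10⁻³ m = 3.3012 mm
fused quartz: ΔL = 4.9×10⁻⁷ × 2.008 m × 137 = 1.3480×10⁻⁴ m = 0.13480 mm
difference = 3.3012 − 0.13480 = 3.1664 mm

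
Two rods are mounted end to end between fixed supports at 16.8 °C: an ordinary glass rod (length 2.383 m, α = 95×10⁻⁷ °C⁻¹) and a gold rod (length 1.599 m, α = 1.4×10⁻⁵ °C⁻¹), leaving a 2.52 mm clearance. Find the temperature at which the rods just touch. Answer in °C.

Gap closes when ΔL₁ + ΔL₂ = 2.52 mm = 2.52×10⁻³ m
(α₁L₁ + α₂L₂)ΔT = g
α₁L₁ + α₂L₂ = 95×10⁻⁷×2.383 + 1.4×10⁻⁵×1.599 = 4.50245×10⁻⁵ m/K
ΔT = 2.52×10⁻³ / 4.50245×10⁻⁵ = 55.970 K
T = 16.8 + 55.970 = 72.770 °C

T = 72.8 °C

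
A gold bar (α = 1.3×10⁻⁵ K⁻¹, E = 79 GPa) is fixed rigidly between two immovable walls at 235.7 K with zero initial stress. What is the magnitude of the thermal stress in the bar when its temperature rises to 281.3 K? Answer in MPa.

σ = 46.8 MPa

Fully constrained: the free strain ε = αΔT is blocked, so σ = Eε = EαΔT.
|ΔT| = 45.6 K
σ = 79.0×10⁹ × 1.3×10⁻⁵ × 45.6 = 4.68×10⁷ Pa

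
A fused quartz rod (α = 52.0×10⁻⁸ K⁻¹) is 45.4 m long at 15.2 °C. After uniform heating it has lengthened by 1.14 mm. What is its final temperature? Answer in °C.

T = 63.5 °C

ΔL = αL₀ΔT ⇒ ΔT = ΔL / (αL₀)
ΔT = 1.14×10⁻³ m / (52.0×10⁻⁸ × 45.4 m) = 48.289 K
T = 15.2 + 48.289 = 63.489 °C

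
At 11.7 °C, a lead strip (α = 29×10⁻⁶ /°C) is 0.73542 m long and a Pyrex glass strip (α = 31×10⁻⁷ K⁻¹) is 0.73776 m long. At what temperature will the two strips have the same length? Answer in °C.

T = 134.6 °C

L₁(1 + α₁ΔT) = L₂(1 + α₂ΔT) ⇒ ΔT = (L₂ − L₁)/(α₁L₁ − α₂L₂)
L₂ − L₁ = 0.73776 − 0.73542 = 2.34×10⁻³ m
α₁L₁ − α₂L₂ = 29×10⁻⁶×0.73542 − 31×10⁻⁷×0.73776 = 1.9040124×10⁻⁵ m/K
ΔT = 2.34×10⁻³ / 1.9040124×10⁻⁵ = 122.898 K
T = 11.7 + 122.898 = 134.598 °C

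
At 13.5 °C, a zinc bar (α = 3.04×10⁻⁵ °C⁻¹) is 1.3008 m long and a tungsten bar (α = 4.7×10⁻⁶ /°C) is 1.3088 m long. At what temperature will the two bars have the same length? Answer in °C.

Equal length when α₁L₁ΔT − α₂L₂ΔT = L₂ − L₁ = 8.00×10⁻³ m
α₁L₁ = 3.954432×10⁻⁵, α₂L₂ = 6.15136×10⁻⁶ → Δ(αL) = 3.339296×10⁻⁵ m/K
ΔT = 8.00×10⁻³ / 3.339296×10⁻⁵ = 239.571 K, so T = 13.5 + 239.571 = 253.071 °C

T = 253.1 °C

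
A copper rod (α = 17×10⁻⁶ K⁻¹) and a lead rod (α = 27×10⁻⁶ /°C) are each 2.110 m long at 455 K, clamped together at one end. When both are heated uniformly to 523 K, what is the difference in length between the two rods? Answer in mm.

ΔT = 68 K
copper: ΔL = 17×10⁻⁶ × 2.110 m × 68 = 2.4392×10⁻³ m = 2.4392 mm
lead: ΔL = 27×10⁻⁶ × 2.110 m × 68 = 3.8740×10⁻³ m = 3.8740 mm
difference = 3.8740 − 2.4392 = 1.4348 mm

1.43 mm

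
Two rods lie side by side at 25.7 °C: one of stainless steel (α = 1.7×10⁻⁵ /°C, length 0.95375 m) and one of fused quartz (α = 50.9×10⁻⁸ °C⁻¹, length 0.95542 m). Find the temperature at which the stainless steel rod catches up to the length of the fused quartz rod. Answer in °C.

Equal length when α₁L₁ΔT − α₂L₂ΔT = L₂ − L₁ = 1.67×10⁻³ m
α₁L₁ = 1.621375×10⁻⁵, α₂L₂ = 4.8630878×10⁻⁷ → Δ(αL) = 1.572744122×10⁻⁵ m/K
ΔT = 1.67×10⁻³ / 1.572744122×10⁻⁵ = 106.184 K, so T = 25.7 + 106.184 = 131.884 °C

T = 131.9 °C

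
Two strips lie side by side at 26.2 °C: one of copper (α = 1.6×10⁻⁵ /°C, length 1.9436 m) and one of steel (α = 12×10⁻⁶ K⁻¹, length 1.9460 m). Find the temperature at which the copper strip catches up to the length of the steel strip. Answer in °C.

T = 336.1 °C

L₁(1 + α₁ΔT) = L₂(1 + α₂ΔT) ⇒ ΔT = (L₂ − L₁)/(α₁L₁ − α₂L₂)
L₂ − L₁ = 1.9460 − 1.9436 = 2.40×10⁻³ m
α₁L₁ − α₂L₂ = 1.6×10⁻⁵×1.9436 − 12×10⁻⁶×1.9460 = 7.7456×10⁻⁶ m/K
ΔT = 2.40×10⁻³ / 7.7456×10⁻⁶ = 309.853 K
T = 26.2 + 309.853 = 336.053 °C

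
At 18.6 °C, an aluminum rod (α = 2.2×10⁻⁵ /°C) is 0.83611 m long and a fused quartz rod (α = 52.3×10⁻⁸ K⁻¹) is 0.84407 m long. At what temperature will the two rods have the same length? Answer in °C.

Equal length when α₁L₁ΔT − α₂L₂ΔT = L₂ − L₁ = 7.96×10⁻³ m
α₁L₁ = 1.839442×10⁻⁵, α₂L₂ = 4.4144861×10⁻⁷ → Δ(αL) = 1.795297139×10⁻⁵ m/K
ΔT = 7.96×10⁻³ / 1.795297139×10⁻⁵ = 443.381 K, so T = 18.6 + 443.381 = 461.981 °C

T = 462.0 °C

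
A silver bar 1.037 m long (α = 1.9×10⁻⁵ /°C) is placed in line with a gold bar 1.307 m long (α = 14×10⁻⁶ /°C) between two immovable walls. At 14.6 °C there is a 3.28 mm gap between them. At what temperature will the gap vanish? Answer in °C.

α₁L₁ = 1.9703×10⁻⁵ m/K, α₂L₂ = 1.8298×10⁻⁵ m/K → total 3.8001×10⁻⁵ m/K
ΔT = g/(α₁L₁+α₂L₂) = 3.28×10⁻³ / 3.8001×10⁻⁵ = 86.31 K
T = 14.6 + 86.31 = 100.91 °C

T = 101 °C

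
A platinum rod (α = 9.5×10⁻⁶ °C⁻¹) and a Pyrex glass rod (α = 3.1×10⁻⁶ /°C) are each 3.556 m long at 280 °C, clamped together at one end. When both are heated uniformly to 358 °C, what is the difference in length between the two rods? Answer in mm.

1.78 mm

ΔT = 78 K
platinum: ΔL = 9.5×10⁻⁶ × 3.556 m × 78 = 2.6350×10⁻³ m = 2.6350 mm
Pyrex glass: ΔL = 3.1×10⁻⁶ × 3.556 m × 78 = 8.5984×10⁻⁴ m = 0.85984 mm
difference = 2.6350 − 0.85984 = 1.77516 mm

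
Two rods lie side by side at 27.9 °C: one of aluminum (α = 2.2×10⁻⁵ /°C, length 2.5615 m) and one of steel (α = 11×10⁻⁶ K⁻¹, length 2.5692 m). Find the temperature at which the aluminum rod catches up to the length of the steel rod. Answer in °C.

T = 302.0 °C

Equal length when α₁L₁ΔT − α₂L₂ΔT = L₂ − L₁ = 7.70×10⁻³ m
α₁L₁ = 5.6353×10⁻⁵, α₂L₂ = 2.82612×10⁻⁵ → Δ(αL) = 2.80918×10⁻⁵ m/K
ΔT = 7.70×10⁻³ / 2.80918×10⁻⁵ = 274.101 K, so T = 27.9 + 274.101 = 302.001 °C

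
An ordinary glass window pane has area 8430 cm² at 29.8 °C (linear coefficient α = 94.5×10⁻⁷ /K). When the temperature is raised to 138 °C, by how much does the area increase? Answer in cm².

ΔA = 17.2 cm²

Area coefficient ≈ 2α; |ΔT| = 108.2 K
ΔA = 2αA₀ΔT = 2(94.5×10⁻⁷)(8430)(108.2) = 17.2 cm²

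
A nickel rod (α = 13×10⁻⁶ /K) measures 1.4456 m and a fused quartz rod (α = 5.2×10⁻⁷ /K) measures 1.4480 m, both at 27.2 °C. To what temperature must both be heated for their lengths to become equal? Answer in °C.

T = 160.2 °C

L₁(1 + α₁ΔT) = L₂(1 + α₂ΔT) ⇒ ΔT = (L₂ − L₁)/(α₁L₁ − α₂L₂)
L₂ − L₁ = 1.4480 − 1.4456 = 2.40×10⁻³ m
α₁L₁ − α₂L₂ = 13×10⁻⁶×1.4456 − 5.2×10⁻⁷×1.4480 = 1.803984×10⁻⁵ m/K
ΔT = 2.40×10⁻³ / 1.803984×10⁻⁵ = 133.039 K
T = 27.2 + 133.039 = 160.239 °C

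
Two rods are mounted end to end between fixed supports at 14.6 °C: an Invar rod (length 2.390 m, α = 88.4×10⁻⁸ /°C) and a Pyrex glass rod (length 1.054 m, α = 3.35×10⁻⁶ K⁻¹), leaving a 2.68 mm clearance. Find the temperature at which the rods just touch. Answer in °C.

T = 489 °C

α₁L₁ = 2.11276×10⁻⁶ m/K, α₂L₂ = 3.5309×10⁻⁶ m/K → total 5.64366×10⁻⁶ m/K
ΔT = g/(α₁L₁+α₂L₂) = 2.68×10⁻³ / 5.64366×10⁻⁶ = 474.87 K
T = 14.6 + 474.87 = 489.47 °C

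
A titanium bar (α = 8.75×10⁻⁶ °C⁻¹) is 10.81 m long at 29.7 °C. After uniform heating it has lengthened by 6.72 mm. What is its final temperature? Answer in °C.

T = 101 °C

ΔL = αL₀ΔT ⇒ ΔT = ΔL / (αL₀)
ΔT = 6.72×10⁻³ m / (8.75×10⁻⁶ × 10.81 m) = 71.05 K
T = 29.7 + 71.05 = 100.75 °C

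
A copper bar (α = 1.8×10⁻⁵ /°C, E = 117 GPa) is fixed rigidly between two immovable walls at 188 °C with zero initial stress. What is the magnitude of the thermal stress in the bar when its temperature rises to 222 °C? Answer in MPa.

σ = 71.6 MPa

Fully constrained: the free strain ε = αΔT is blocked, so σ = Eε = EαΔT.
|ΔT| = 34 K
σ = 117×10⁹ × 1.8×10⁻⁵ × 34 = 7.16×10⁷ Pa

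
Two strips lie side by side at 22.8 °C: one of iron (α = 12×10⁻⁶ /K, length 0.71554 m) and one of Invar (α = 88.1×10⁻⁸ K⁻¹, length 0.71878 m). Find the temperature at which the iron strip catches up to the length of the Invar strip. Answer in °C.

T = 430.2 °C

L₁(1 + α₁ΔT) = L₂(1 + α₂ΔT) ⇒ ΔT = (L₂ − L₁)/(α₁L₁ − α₂L₂)
L₂ − L₁ = 0.71878 − 0.71554 = 3.24×10⁻³ m
α₁L₁ − α₂L₂ = 12×10⁻⁶×0.71554 − 88.1×10⁻⁸×0.71878 = 7.95323482×10⁻⁶ m/K
ΔT = 3.24×10⁻³ / 7.95323482×10⁻⁶ = 407.381 K
T = 22.8 + 407.381 = 430.181 °C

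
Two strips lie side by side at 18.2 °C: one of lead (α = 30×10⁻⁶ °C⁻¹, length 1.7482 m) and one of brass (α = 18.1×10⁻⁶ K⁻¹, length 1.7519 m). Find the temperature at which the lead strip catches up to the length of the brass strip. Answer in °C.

Equal length when α₁L₁ΔT − α₂L₂ΔT = L₂ − L₁ = 3.70×10⁻³ m
α₁L₁ = 5.2446×10⁻⁵, α₂L₂ = 3.170939×10⁻⁵ → Δ(αL) = 2.073661×10⁻⁵ m/K
ΔT = 3.70×10⁻³ / 2.073661×10⁻⁵ = 178.428 K, so T = 18.2 + 178.428 = 196.628 °C

T = 196.6 °C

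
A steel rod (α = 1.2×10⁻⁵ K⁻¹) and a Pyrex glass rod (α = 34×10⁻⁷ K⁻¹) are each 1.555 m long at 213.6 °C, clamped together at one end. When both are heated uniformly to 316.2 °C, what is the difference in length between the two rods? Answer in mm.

1.37 mm

ΔT = 102.6 K
steel: ΔL = 1.2×10⁻⁵ × 1.555 m × 102.6 = 1.9145×10⁻³ m = 1.9145 mm
Pyrex glass: ΔL = 34×10⁻⁷ × 1.555 m × 102.6 = 5.4245×10⁻⁴ m = 0.54245 mm
difference = 1.9145 − 0.54245 = 1.37205 mm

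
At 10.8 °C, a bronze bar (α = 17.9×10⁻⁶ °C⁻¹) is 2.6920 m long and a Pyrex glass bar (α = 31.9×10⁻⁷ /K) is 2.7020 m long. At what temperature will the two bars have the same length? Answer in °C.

T = 263.5 °C

L₁(1 + α₁ΔT) = L₂(1 + α₂ΔT) ⇒ ΔT = (L₂ − L₁)/(α₁L₁ − α₂L₂)
L₂ − L₁ = 2.7020 − 2.6920 = 1.00×10⁻² m
α₁L₁ − α₂L₂ = 17.9×10⁻⁶×2.6920 − 31.9×10⁻⁷×2.7020 = 3.956742×10⁻⁵ m/K
ΔT = 1.00×10⁻² / 3.956742×10⁻⁵ = 252.733 K
T = 10.8 + 252.733 = 263.533 °C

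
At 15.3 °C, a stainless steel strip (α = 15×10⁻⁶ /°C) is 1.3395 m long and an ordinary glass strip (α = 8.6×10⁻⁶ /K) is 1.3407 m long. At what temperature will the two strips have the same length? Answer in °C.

Equal length when α₁L₁ΔT − α₂L₂ΔT = L₂ − L₁ = 1.20×10⁻³ m
α₁L₁ = 2.00925×10⁻⁵, α₂L₂ = 1.153002×10⁻⁵ → Δ(αL) = 8.56248×10⁻⁶ m/K
ΔT = 1.20×10⁻³ / 8.56248×10⁻⁶ = 140.146 K, so T = 15.3 + 140.146 = 155.446 °C

T = 155.4 °C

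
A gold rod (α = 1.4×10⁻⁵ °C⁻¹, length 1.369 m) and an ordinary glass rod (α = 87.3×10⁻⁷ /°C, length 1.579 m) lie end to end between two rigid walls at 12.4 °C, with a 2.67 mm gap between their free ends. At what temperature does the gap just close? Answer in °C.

α₁L₁ = 1.9166×10⁻⁵ m/K, α₂L₂ = 1.378467×10⁻⁵ m/K → total 3.295067×10⁻⁵ m/K
ΔT = g/(α₁L₁+α₂L₂) = 2.67×10⁻³ / 3.295067×10⁻⁵ = 81.030 K
T = 12.4 + 81.030 = 93.430 °C

T = 93.4 °C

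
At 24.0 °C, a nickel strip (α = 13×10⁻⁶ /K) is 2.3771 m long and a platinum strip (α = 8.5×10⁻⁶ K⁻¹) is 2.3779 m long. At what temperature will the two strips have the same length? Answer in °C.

L₁(1 + α₁ΔT) = L₂(1 + α₂ΔT) ⇒ ΔT = (L₂ − L₁)/(α₁L₁ − α₂L₂)
L₂ − L₁ = 2.3779 − 2.3771 = 8.00×10⁻⁴ m
α₁L₁ − α₂L₂ = 13×10⁻⁶×2.3771 − 8.5×10⁻⁶×2.3779 = 1.069015×10⁻⁵ m/K
ΔT = 8.00×10⁻⁴ / 1.069015×10⁻⁵ = 74.8352 K
T = 24.0 + 74.8352 = 98.8352 °C

T = 98.84 °C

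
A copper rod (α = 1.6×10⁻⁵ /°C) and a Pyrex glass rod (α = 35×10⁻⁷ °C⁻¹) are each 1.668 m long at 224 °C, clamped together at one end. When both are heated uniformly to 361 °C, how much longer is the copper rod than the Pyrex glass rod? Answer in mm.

ΔT = 137 K
copper: ΔL = 1.6×10⁻⁵ × 1.668 m × 137 = 3.6563×10⁻³ m = 3.6563 mm
Pyrex glass: ΔL = 35×10⁻⁷ × 1.668 m × 137 = 7.9981×10⁻⁴ m = 0.79981 mm
difference = 3.6563 − 0.79981 = 2.85649 mm

2.86 mm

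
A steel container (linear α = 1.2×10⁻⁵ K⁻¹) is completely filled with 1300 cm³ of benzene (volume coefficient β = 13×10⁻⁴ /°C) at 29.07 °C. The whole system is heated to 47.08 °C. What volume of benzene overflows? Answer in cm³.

29.6 cm³

The container also expands: β_container ≈ 3α = 3.6×10⁻⁵ /K
Net overflow = V₀(β_liq − 3α_cont)ΔT
β − 3α = 1.30×10⁻³ − 3.6×10⁻⁵ = 1.264×10⁻³ /K; ΔT = 18.01 K
ΔV = 1300 × 1.264×10⁻³ × 18.01 = 29.6 cm³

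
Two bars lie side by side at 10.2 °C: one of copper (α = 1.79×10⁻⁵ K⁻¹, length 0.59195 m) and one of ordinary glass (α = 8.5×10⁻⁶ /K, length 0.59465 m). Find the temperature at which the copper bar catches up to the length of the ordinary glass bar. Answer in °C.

T = 497.4 °C

Equal length when α₁L₁ΔT − α₂L₂ΔT = L₂ − L₁ = 2.70×10⁻³ m
α₁L₁ = 1.0595905×10⁻⁵, α₂L₂ = 5.054525×10⁻⁶ → Δ(αL) = 5.54138×10⁻⁶ m/K
ΔT = 2.70×10⁻³ / 5.54138×10⁻⁶ = 487.243 K, so T = 10.2 + 487.243 = 497.443 °C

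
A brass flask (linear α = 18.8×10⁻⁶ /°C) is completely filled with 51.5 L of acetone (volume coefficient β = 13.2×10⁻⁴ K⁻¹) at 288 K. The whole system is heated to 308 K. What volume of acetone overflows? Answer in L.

1.30 L

The flask also expands: β_container ≈ 3α = 5.64×10⁻⁵ /K
Net overflow = V₀(β_liq − 3α_cont)ΔT
β − 3α = 1.32×10⁻³ − 5.64×10⁻⁵ = 1.2636×10⁻³ /K; ΔT = 20 K
ΔV = 51.5 × 1.2636×10⁻³ × 20 = 1.30 L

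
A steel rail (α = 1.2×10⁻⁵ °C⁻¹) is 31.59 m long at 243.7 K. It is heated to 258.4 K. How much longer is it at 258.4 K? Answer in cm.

|ΔT| = |258.4 − 243.7| = 14.7 K
ΔL = αL₀ΔT = (1.2×10⁻⁵)(31.59)(14.7) = 5.57×10⁻³ m

ΔL = 0.557 cm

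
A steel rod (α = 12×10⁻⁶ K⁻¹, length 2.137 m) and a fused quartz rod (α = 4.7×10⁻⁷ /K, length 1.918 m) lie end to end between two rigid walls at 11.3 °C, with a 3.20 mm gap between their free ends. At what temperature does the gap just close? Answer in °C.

α₁L₁ = 2.5644×10⁻⁵ m/K, α₂L₂ = 9.0146×10⁻⁷ m/K → total 2.654546×10⁻⁵ m/K
ΔT = g/(α₁L₁+α₂L₂) = 3.20×10⁻³ / 2.654546×10⁻⁵ = 120.55 K
T = 11.3 + 120.55 = 131.85 °C

T = 132 °C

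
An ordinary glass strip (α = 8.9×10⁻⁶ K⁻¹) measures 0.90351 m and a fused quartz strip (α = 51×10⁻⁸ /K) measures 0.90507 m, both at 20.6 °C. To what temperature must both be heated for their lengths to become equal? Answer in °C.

T = 226.4 °C

L₁(1 + α₁ΔT) = L₂(1 + α₂ΔT) ⇒ ΔT = (L₂ − L₁)/(α₁L₁ − α₂L₂)
L₂ − L₁ = 0.90507 − 0.90351 = 1.56×10⁻³ m
α₁L₁ − α₂L₂ = 8.9×10⁻⁶×0.90351 − 51×10⁻⁸×0.90507 = 7.5796533×10⁻⁶ m/K
ΔT = 1.56×10⁻³ / 7.5796533×10⁻⁶ = 205.814 K
T = 20.6 + 205.814 = 226.414 °C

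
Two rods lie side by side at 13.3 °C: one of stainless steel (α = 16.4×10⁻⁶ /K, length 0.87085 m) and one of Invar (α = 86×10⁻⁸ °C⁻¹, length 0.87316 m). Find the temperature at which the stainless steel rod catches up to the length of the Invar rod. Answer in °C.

Equal length when α₁L₁ΔT − α₂L₂ΔT = L₂ − L₁ = 2.31×10⁻³ m
α₁L₁ = 1.428194×10⁻⁵, α₂L₂ = 7.509176×10⁻⁷ → Δ(αL) = 1.35310224×10⁻⁵ m/K
ΔT = 2.31×10⁻³ / 1.35310224×10⁻⁵ = 170.719 K, so T = 13.3 + 170.719 = 184.019 °C

T = 184.0 °C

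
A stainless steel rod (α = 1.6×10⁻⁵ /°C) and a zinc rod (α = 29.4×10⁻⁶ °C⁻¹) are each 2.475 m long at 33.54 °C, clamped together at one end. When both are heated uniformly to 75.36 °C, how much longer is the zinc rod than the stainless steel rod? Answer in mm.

ΔT = 41.82 K
stainless steel: ΔL = 1.6×10⁻⁵ × 2.475 m × 41.82 = 1.6561×10⁻³ m = 1.6561 mm
zinc: ΔL = 29.4×10⁻⁶ × 2.475 m × 41.82 = 3.0430×10⁻³ m = 3.0430 mm
difference = 3.0430 − 1.6561 = 1.3869 mm

1.39 mm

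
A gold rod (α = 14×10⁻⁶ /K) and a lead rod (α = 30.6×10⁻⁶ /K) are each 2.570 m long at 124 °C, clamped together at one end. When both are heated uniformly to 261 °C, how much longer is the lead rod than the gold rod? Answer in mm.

ΔT = 137 K
gold: ΔL = 14×10⁻⁶ × 2.570 m × 137 = 4.9293×10⁻³ m = 4.9293 mm
lead: ΔL = 30.6×10⁻⁶ × 2.570 m × 137 = 1.0774×10⁻² m = 10.774 mm
difference = 10.774 − 4.9293 = 5.8447 mm

5.84 mm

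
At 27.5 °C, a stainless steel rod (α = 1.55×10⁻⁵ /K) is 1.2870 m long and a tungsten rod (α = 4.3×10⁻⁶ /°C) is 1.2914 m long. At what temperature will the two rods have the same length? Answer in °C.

Equal length when α₁L₁ΔT − α₂L₂ΔT = L₂ − L₁ = 4.40×10⁻³ m
α₁L₁ = 1.99485×10⁻⁵, α₂L₂ = 5.55302×10⁻⁶ → Δ(αL) = 1.439548×10⁻⁵ m/K
ΔT = 4.40×10⁻³ / 1.439548×10⁻⁵ = 305.651 K, so T = 27.5 + 305.651 = 333.151 °C

T = 333.2 °C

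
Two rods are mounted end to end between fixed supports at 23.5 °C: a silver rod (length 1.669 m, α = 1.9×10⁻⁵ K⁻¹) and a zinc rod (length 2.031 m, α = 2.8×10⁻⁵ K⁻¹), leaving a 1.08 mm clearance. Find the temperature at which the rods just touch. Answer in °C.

α₁L₁ = 3.1711×10⁻⁵ m/K, α₂L₂ = 5.6868×10⁻⁵ m/K → total 8.8579×10⁻⁵ m/K
ΔT = g/(α₁L₁+α₂L₂) = 1.08×10⁻³ / 8.8579×10⁻⁵ = 12.193 K
T = 23.5 + 12.193 = 35.693 °C

T = 35.7 °C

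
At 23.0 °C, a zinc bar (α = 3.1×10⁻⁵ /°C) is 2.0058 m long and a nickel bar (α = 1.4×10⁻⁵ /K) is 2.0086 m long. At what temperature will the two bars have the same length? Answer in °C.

Equal length when α₁L₁ΔT − α₂L₂ΔT = L₂ − L₁ = 2.80×10⁻³ m
α₁L₁ = 6.21798×10⁻⁵, α₂L₂ = 2.81204×10⁻⁵ → Δ(αL) = 3.40594×10⁻⁵ m/K
ΔT = 2.80×10⁻³ / 3.40594×10⁻⁵ = 82.209 K, so T = 23.0 + 82.209 = 105.209 °C

T = 105.2 °C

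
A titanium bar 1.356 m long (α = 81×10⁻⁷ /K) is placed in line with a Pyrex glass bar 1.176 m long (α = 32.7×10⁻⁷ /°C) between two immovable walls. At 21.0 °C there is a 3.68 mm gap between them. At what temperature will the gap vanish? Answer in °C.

T = 269 °C

α₁L₁ = 1.09836×10⁻⁵ m/K, α₂L₂ = 3.84552×10⁻⁶ m/K → total 1.482912×10⁻⁵ m/K
ΔT = g/(α₁L₁+α₂L₂) = 3.68×10⁻³ / 1.482912×10⁻⁵ = 248.16 K
T = 21.0 + 248.16 = 269.16 °C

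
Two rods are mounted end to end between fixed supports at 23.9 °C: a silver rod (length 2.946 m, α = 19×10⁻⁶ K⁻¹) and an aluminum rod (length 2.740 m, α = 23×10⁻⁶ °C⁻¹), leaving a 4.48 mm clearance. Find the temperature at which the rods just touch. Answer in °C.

Gap closes when ΔL₁ + ΔL₂ = 4.48 mm = 4.48×10⁻³ m
(α₁L₁ + α₂L₂)ΔT = g
α₁L₁ + α₂L₂ = 19×10⁻⁶×2.946 + 23×10⁻⁶×2.740 = 1.18994×10⁻⁴ m/K
ΔT = 4.48×10⁻³ / 1.18994×10⁻⁴ = 37.649 K
T = 23.9 + 37.649 = 61.549 °C

T = 61.5 °C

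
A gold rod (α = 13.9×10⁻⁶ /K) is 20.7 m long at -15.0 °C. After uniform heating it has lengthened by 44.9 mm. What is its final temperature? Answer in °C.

T = 141 °C

ΔL = αL₀ΔT ⇒ ΔT = ΔL / (αL₀)
ΔT = 44.9×10⁻³ m / (13.9×10⁻⁶ × 20.7 m) = 156.05 K
T = -15.0 + 156.05 = 141.05 °C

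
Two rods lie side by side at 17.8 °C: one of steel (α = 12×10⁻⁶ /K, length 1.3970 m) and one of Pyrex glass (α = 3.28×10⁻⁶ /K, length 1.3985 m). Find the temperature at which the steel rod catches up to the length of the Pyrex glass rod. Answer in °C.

T = 141.0 °C

Equal length when α₁L₁ΔT − α₂L₂ΔT = L₂ − L₁ = 1.50×10⁻³ m
α₁L₁ = 1.6764×10⁻⁵, α₂L₂ = 4.58708×10⁻⁶ → Δ(αL) = 1.217692×10⁻⁵ m/K
ΔT = 1.50×10⁻³ / 1.217692×10⁻⁵ = 123.184 K, so T = 17.8 + 123.184 = 140.984 °C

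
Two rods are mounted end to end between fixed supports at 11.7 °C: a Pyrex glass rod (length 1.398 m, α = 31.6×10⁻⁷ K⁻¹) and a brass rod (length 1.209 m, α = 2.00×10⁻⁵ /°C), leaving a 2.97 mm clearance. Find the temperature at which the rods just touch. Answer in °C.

Gap closes when ΔL₁ + ΔL₂ = 2.97 mm = 2.97×10⁻³ m
(α₁L₁ + α₂L₂)ΔT = g
α₁L₁ + α₂L₂ = 31.6×10⁻⁷×1.398 + 2.00×10⁻⁵×1.209 = 2.859768×10⁻⁵ m/K
ΔT = 2.97×10⁻³ / 2.859768×10⁻⁵ = 103.85 K
T = 11.7 + 103.85 = 115.55 °C

T = 116 °C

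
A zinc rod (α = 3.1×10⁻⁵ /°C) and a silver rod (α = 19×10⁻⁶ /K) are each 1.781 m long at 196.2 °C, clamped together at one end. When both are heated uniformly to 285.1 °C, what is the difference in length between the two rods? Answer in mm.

ΔT = 88.9 K
zinc: ΔL = 3.1×10⁻⁵ × 1.781 m × 88.9 = 4.9083×10⁻³ m = 4.9083 mm
silver: ΔL = 19×10⁻⁶ × 1.781 m × 88.9 = 3.0083×10⁻³ m = 3.0083 mm
difference = 4.9083 − 3.0083 = 1.9000 mm

1.90 mm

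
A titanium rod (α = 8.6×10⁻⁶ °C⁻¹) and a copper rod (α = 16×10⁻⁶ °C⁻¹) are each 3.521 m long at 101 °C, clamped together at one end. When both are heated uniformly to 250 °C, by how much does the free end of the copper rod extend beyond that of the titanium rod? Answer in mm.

ΔT = 149 K
titanium: ΔL = 8.6×10⁻⁶ × 3.521 m × 149 = 4.5118×10⁻³ m = 4.5118 mm
copper: ΔL = 16×10⁻⁶ × 3.521 m × 149 = 8.3941×10⁻³ m = 8.3941 mm
difference = 8.3941 − 4.5118 = 3.8823 mm

3.88 mm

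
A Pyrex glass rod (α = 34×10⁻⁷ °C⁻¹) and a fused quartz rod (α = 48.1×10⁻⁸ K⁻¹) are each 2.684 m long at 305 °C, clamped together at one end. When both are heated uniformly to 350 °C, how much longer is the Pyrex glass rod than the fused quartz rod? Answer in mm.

ΔT = 45 K
Pyrex glass: ΔL = 34×10⁻⁷ × 2.684 m × 45 = 4.1065×10⁻⁴ m = 0.41065 mm
fused quartz: ΔL = 48.1×10⁻⁸ × 2.684 m × 45 = 5.8095×10⁻⁵ m = 0.058095 mm
difference = 0.41065 − 0.058095 = 0.352555 mm

0.353 mm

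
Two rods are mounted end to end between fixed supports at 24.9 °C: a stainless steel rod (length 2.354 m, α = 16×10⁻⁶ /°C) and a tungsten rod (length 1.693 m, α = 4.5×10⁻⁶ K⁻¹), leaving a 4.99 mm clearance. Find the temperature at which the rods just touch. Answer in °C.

T = 135 °C

Gap closes when ΔL₁ + ΔL₂ = 4.99 mm = 4.99×10⁻³ m
(α₁L₁ + α₂L₂)ΔT = g
α₁L₁ + α₂L₂ = 16×10⁻⁶×2.354 + 4.5×10⁻⁶×1.693 = 4.52825×10⁻⁵ m/K
ΔT = 4.99×10⁻³ / 4.52825×10⁻⁵ = 110.20 K
T = 24.9 + 110.20 = 135.10 °C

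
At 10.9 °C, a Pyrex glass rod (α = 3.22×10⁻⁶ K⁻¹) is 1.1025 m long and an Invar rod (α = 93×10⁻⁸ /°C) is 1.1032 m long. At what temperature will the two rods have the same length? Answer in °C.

Equal length when α₁L₁ΔT − α₂L₂ΔT = L₂ − L₁ = 7.00×10⁻⁴ m
α₁L₁ = 3.55005×10⁻⁶, α₂L₂ = 1.025976×10⁻⁶ → Δ(αL) = 2.524074×10⁻⁶ m/K
ΔT = 7.00×10⁻⁴ / 2.524074×10⁻⁶ = 277.329 K, so T = 10.9 + 277.329 = 288.229 °C

T = 288.2 °C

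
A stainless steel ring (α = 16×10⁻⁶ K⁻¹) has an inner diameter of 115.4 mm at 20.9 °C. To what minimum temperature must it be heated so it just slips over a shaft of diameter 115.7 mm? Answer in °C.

Required Δd = 115.7 − 115.4 = 0.3 mm
Δd = αd₀ΔT ⇒ ΔT = Δd/(αd₀) = 0.3 / (16×10⁻⁶ × 115.4) = 162.48 K
T_min = 20.9 + 162.48 = 183.38 °C

T = 183 °C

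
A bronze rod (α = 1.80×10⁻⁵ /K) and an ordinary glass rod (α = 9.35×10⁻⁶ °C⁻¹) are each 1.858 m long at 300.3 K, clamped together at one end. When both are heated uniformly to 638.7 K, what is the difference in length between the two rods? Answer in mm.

5.44 mm

ΔT = 338.4 K
bronze: ΔL = 1.80×10⁻⁵ × 1.858 m × 338.4 = 1.1317×10⁻² m = 11.317 mm
ordinary glass: ΔL = 9.35×10⁻⁶ × 1.858 m × 338.4 = 5.8788×10⁻³ m = 5.8788 mm
difference = 11.317 − 5.8788 = 5.4382 mm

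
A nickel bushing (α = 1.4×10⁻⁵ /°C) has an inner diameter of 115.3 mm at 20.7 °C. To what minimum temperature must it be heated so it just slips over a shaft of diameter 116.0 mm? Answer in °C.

T = 454 °C

Required Δd = 116.0 − 115.3 = 0.7 mm
Δd = αd₀ΔT ⇒ ΔT = Δd/(αd₀) = 0.7 / (1.4×10⁻⁵ × 115.3) = 433.65 K
T_min = 20.7 + 433.65 = 454.35 °C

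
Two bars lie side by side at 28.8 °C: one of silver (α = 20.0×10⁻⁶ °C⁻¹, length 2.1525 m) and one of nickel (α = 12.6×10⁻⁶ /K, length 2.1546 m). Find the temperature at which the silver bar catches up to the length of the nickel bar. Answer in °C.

T = 160.9 °C

L₁(1 + α₁ΔT) = L₂(1 + α₂ΔT) ⇒ ΔT = (L₂ − L₁)/(α₁L₁ − α₂L₂)
L₂ − L₁ = 2.1546 − 2.1525 = 2.10×10⁻³ m
α₁L₁ − α₂L₂ = 20.0×10⁻⁶×2.1525 − 12.6×10⁻⁶×2.1546 = 1.590204×10⁻⁵ m/K
ΔT = 2.10×10⁻³ / 1.590204×10⁻⁵ = 132.059 K
T = 28.8 + 132.059 = 160.859 °C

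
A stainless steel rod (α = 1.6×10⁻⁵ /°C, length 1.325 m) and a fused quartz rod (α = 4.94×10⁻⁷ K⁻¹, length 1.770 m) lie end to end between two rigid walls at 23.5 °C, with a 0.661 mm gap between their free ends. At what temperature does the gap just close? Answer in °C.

T = 53.4 °C

Gap closes when ΔL₁ + ΔL₂ = 0.661 mm = 6.61×10⁻⁴ m
(α₁L₁ + α₂L₂)ΔT = g
α₁L₁ + α₂L₂ = 1.6×10⁻⁵×1.325 + 4.94×10⁻⁷×1.770 = 2.207438×10⁻⁵ m/K
ΔT = 6.61×10⁻⁴ / 2.207438×10⁻⁵ = 29.944 K
T = 23.5 + 29.944 = 53.444 °C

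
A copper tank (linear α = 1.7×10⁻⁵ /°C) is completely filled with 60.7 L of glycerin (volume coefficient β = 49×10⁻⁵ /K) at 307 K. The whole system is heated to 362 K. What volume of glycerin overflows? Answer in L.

1.47 L

The tank also expands: β_container ≈ 3α = 5.1×10⁻⁵ /K
Net overflow = V₀(β_liq − 3α_cont)ΔT
β − 3α = 4.90×10⁻⁴ − 5.1×10⁻⁵ = 4.39×10⁻⁴ /K; ΔT = 55 K
ΔV = 60.7 × 4.39×10⁻⁴ × 55 = 1.47 L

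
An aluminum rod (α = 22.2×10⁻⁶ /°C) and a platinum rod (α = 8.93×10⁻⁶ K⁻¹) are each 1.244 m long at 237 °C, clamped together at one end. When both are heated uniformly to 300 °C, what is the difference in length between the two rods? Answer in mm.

ΔT = 63 K
aluminum: ΔL = 22.2×10⁻⁶ × 1.244 m × 63 = 1.7399×10⁻³ m = 1.7399 mm
platinum: ΔL = 8.93×10⁻⁶ × 1.244 m × 63 = 6.9986×10⁻⁴ m = 0.69986 mm
difference = 1.7399 − 0.69986 = 1.04004 mm

1.04 mm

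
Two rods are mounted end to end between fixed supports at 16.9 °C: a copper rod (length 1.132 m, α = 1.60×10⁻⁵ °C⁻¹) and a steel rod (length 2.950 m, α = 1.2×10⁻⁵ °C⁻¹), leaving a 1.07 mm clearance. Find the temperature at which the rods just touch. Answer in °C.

T = 36.9 °C

Gap closes when ΔL₁ + ΔL₂ = 1.07 mm = 1.07×10⁻³ m
(α₁L₁ + α₂L₂)ΔT = g
α₁L₁ + α₂L₂ = 1.60×10⁻⁵×1.132 + 1.2×10⁻⁵×2.950 = 5.3512×10⁻⁵ m/K
ΔT = 1.07×10⁻³ / 5.3512×10⁻⁵ = 19.996 K
T = 16.9 + 19.996 = 36.896 °C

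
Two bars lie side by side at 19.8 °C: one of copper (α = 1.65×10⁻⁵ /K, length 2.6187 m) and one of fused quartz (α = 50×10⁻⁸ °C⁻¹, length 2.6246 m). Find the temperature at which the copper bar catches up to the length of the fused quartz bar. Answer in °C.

L₁(1 + α₁ΔT) = L₂(1 + α₂ΔT) ⇒ ΔT = (L₂ − L₁)/(α₁L₁ − α₂L₂)
L₂ − L₁ = 2.6246 − 2.6187 = 5.90×10⁻³ m
α₁L₁ − α₂L₂ = 1.65×10⁻⁵×2.6187 − 50×10⁻⁸×2.6246 = 4.189625×10⁻⁵ m/K
ΔT = 5.90×10⁻³ / 4.189625×10⁻⁵ = 140.824 K
T = 19.8 + 140.824 = 160.624 °C

T = 160.6 °C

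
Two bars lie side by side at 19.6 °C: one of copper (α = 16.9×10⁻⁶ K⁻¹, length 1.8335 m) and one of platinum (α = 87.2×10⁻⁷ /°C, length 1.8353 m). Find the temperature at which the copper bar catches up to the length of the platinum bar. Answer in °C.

T = 139.7 °C

Equal length when α₁L₁ΔT − α₂L₂ΔT = L₂ − L₁ = 1.80×10⁻³ m
α₁L₁ = 3.098615×10⁻⁵, α₂L₂ = 1.6003816×10⁻⁵ → Δ(αL) = 1.4982334×10⁻⁵ m/K
ΔT = 1.80×10⁻³ / 1.4982334×10⁻⁵ = 120.141 K, so T = 19.6 + 120.141 = 139.741 °C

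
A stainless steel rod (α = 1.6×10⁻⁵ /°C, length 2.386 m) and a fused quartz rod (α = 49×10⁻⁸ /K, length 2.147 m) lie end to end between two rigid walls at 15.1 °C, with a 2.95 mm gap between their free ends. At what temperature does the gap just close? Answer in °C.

T = 90.3 °C

α₁L₁ = 3.8176×10⁻⁵ m/K, α₂L₂ = 1.05203×10⁻⁶ m/K → total 3.922803×10⁻⁵ m/K
ΔT = g/(α₁L₁+α₂L₂) = 2.95×10⁻³ / 3.922803×10⁻⁵ = 75.201 K
T = 15.1 + 75.201 = 90.301 °C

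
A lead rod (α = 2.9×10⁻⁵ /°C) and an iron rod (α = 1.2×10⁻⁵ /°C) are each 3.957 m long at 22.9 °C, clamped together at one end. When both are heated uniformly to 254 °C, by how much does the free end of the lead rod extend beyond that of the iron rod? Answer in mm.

ΔT = 231.1 K
lead: ΔL = 2.9×10⁻⁵ × 3.957 m × 231.1 = 2.6519×10⁻² m = 26.519 mm
iron: ΔL = 1.2×10⁻⁵ × 3.957 m × 231.1 = 1.0974×10⁻² m = 10.974 mm
difference = 26.519 − 10.974 = 15.545 mm

15.5 mm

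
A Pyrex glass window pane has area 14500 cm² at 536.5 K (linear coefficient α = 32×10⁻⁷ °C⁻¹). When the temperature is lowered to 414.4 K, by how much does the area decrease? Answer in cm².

Area coefficient ≈ 2α; |ΔT| = 122.1 K
ΔA = 2αA₀ΔT = 2(32×10⁻⁷)(14500)(122.1) = 11.3 cm²

ΔA = 11.3 cm²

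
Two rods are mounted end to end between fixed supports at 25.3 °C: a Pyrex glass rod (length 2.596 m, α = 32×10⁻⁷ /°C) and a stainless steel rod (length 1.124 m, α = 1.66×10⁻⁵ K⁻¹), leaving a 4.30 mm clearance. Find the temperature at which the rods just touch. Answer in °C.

Gap closes when ΔL₁ + ΔL₂ = 4.30 mm = 4.30×10⁻³ m
(α₁L₁ + α₂L₂)ΔT = g
α₁L₁ + α₂L₂ = 32×10⁻⁷×2.596 + 1.66×10⁻⁵×1.124 = 2.69656×10⁻⁵ m/K
ΔT = 4.30×10⁻³ / 2.69656×10⁻⁵ = 159.46 K
T = 25.3 + 159.46 = 184.76 °C

T = 185 °C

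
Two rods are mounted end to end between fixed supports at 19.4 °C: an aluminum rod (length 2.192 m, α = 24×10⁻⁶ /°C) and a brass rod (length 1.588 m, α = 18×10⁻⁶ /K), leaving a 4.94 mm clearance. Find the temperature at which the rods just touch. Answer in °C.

T = 80.2 °C

Gap closes when ΔL₁ + ΔL₂ = 4.94 mm = 4.94×10⁻³ m
(α₁L₁ + α₂L₂)ΔT = g
α₁L₁ + α₂L₂ = 24×10⁻⁶×2.192 + 18×10⁻⁶×1.588 = 8.1192×10⁻⁵ m/K
ΔT = 4.94×10⁻³ / 8.1192×10⁻⁵ = 60.843 K
T = 19.4 + 60.843 = 80.243 °C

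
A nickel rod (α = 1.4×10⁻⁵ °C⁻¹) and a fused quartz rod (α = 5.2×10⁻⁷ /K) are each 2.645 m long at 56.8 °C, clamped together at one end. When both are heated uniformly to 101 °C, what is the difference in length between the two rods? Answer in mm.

1.58 mm

ΔT = 44.2 K
nickel: ΔL = 1.4×10⁻⁵ × 2.645 m × 44.2 = 1.6367×10⁻³ m = 1.6367 mm
fused quartz: ΔL = 5.2×10⁻⁷ × 2.645 m × 44.2 = 6.0793×10⁻⁵ m = 0.060793 mm
difference = 1.6367 − 0.060793 = 1.575907 mm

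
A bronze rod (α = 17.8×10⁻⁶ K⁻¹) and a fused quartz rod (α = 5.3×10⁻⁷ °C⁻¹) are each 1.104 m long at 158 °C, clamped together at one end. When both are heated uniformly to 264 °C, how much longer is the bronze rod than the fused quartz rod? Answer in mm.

ΔT = 106 K
bronze: ΔL = 17.8×10⁻⁶ × 1.104 m × 106 = 2.0830×10⁻³ m = 2.0830 mm
fused quartz: ΔL = 5.3×10⁻⁷ × 1.104 m × 106 = 6.2023×10⁻⁵ m = 0.062023 mm
difference = 2.0830 − 0.062023 = 2.020977 mm

2.02 mm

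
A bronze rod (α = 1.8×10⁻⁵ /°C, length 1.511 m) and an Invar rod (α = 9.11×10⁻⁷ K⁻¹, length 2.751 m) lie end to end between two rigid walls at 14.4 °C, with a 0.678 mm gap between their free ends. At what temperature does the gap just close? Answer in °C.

T = 37.2 °C

α₁L₁ = 2.7198×10⁻⁵ m/K, α₂L₂ = 2.506161×10⁻⁶ m/K → total 2.9704161×10⁻⁵ m/K
ΔT = g/(α₁L₁+α₂L₂) = 6.78×10⁻⁴ / 2.9704161×10⁻⁵ = 22.825 K
T = 14.4 + 22.825 = 37.225 °C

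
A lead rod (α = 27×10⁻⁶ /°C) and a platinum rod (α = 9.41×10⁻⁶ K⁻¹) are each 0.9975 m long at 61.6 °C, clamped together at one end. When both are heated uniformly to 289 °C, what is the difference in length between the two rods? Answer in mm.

ΔT = 227.4 K
lead: ΔL = 27×10⁻⁶ × 0.9975 m × 227.4 = 6.1245×10⁻³ m = 6.1245 mm
platinum: ΔL = 9.41×10⁻⁶ × 0.9975 m × 227.4 = 2.1345×10⁻³ m = 2.1345 mm
difference = 6.1245 − 2.1345 = 3.9900 mm

3.99 mm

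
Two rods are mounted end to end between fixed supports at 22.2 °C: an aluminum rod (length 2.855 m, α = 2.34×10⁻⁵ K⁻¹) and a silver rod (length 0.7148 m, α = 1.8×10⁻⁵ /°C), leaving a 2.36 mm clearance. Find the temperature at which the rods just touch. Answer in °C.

α₁L₁ = 6.6807×10⁻⁵ m/K, α₂L₂ = 1.28664×10⁻⁵ m/K → total 7.96734×10⁻⁵ m/K
ΔT = g/(α₁L₁+α₂L₂) = 2.36×10⁻³ / 7.96734×10⁻⁵ = 29.621 K
T = 22.2 + 29.621 = 51.821 °C

T = 51.8 °C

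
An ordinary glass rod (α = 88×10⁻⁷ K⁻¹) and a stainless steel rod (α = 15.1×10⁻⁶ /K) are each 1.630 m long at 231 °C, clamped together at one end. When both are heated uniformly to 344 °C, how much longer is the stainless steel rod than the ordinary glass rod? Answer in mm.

ΔT = 113 K
ordinary glass: ΔL = 88×10⁻⁷ × 1.630 m × 113 = 1.6209×10⁻³ m = 1.6209 mm
stainless steel: ΔL = 15.1×10⁻⁶ × 1.630 m × 113 = 2.7813×10⁻³ m = 2.7813 mm
difference = 2.7813 − 1.6209 = 1.1604 mm

1.16 mm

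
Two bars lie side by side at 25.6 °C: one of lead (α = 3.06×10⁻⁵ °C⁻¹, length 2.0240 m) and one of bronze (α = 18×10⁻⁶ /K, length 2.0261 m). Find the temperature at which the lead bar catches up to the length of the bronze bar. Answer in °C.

T = 108.1 °C

Equal length when α₁L₁ΔT − α₂L₂ΔT = L₂ − L₁ = 2.10×10⁻³ m
α₁L₁ = 6.19344×10⁻⁵, α₂L₂ = 3.64698×10⁻⁵ → Δ(αL) = 2.54646×10⁻⁵ m/K
ΔT = 2.10×10⁻³ / 2.54646×10⁻⁵ = 82.467 K, so T = 25.6 + 82.467 = 108.067 °C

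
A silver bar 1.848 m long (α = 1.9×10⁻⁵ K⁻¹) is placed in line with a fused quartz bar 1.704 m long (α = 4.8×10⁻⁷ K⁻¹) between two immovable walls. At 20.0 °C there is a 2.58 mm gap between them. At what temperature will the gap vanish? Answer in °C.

T = 91.8 °C

α₁L₁ = 3.5112×10⁻⁵ m/K, α₂L₂ = 8.1792×10⁻⁷ m/K → total 3.592992×10⁻⁵ m/K
ΔT = g/(α₁L₁+α₂L₂) = 2.58×10⁻³ / 3.592992×10⁻⁵ = 71.806 K
T = 20.0 + 71.806 = 91.806 °C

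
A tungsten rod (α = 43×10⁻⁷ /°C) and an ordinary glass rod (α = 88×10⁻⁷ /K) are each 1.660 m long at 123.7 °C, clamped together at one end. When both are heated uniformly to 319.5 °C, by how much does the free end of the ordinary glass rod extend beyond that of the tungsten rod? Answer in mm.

ΔT = 195.8 K
tungsten: ΔL = 43×10⁻⁷ × 1.660 m × 195.8 = 1.3976×10⁻³ m = 1.3976 mm
ordinary glass: ΔL = 88×10⁻⁷ × 1.660 m × 195.8 = 2.8602×10⁻³ m = 2.8602 mm
difference = 2.8602 − 1.3976 = 1.4626 mm

1.46 mm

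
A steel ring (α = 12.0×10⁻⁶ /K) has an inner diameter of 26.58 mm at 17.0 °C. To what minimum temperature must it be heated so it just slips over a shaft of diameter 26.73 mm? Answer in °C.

Required Δd = 26.73 − 26.58 = 0.15 mm
Δd = αd₀ΔT ⇒ ΔT = Δd/(αd₀) = 0.15 / (12.0×10⁻⁶ × 26.58) = 470.28 K
T_min = 17.0 + 470.28 = 487.28 °C

T = 487 °C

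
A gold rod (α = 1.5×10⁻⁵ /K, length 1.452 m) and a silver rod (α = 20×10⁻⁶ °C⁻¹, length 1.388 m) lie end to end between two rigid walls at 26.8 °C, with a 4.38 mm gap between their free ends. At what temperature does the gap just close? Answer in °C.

T = 115 °C

α₁L₁ = 2.178×10⁻⁵ m/K, α₂L₂ = 2.776×10⁻⁵ m/K → total 4.954×10⁻⁵ m/K
ΔT = g/(α₁L₁+α₂L₂) = 4.38×10⁻³ / 4.954×10⁻⁵ = 88.41 K
T = 26.8 + 88.41 = 115.21 °C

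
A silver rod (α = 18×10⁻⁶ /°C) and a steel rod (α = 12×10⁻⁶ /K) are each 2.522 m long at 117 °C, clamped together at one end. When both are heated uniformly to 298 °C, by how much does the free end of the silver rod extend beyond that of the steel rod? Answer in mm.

ΔT = 181 K
silver: ΔL = 18×10⁻⁶ × 2.522 m × 181 = 8.2167×10⁻³ m = 8.2167 mm
steel: ΔL = 12×10⁻⁶ × 2.522 m × 181 = 5.4778×10⁻³ m = 5.4778 mm
difference = 8.2167 − 5.4778 = 2.7389 mm

2.74 mm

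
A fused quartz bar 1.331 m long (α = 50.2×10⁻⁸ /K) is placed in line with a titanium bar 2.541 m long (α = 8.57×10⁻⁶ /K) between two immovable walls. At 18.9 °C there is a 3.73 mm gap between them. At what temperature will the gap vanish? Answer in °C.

α₁L₁ = 6.68162×10⁻⁷ m/K, α₂L₂ = 2.177637×10⁻⁵ m/K → total 2.2444532×10⁻⁵ m/K
ΔT = g/(α₁L₁+α₂L₂) = 3.73×10⁻³ / 2.2444532×10⁻⁵ = 166.19 K
T = 18.9 + 166.19 = 185.09 °C

T = 185 °C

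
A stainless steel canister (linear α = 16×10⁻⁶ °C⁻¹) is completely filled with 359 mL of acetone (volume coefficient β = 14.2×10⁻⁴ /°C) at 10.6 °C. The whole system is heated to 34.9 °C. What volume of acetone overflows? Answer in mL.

12.0 mL

The canister also expands: β_container ≈ 3α = 4.8×10⁻⁵ /K
Net overflow = V₀(β_liq − 3α_cont)ΔT
β − 3α = 1.42×10⁻³ − 4.8×10⁻⁵ = 1.372×10⁻³ /K; ΔT = 24.3 K
ΔV = 359 × 1.372×10⁻³ × 24.3 = 12.0 mL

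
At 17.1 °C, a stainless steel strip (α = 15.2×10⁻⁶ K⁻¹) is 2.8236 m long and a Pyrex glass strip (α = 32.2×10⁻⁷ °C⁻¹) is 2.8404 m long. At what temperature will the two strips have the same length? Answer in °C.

T = 514.5 °C

Equal length when α₁L₁ΔT − α₂L₂ΔT = L₂ − L₁ = 1.68×10⁻² m
α₁L₁ = 4.291872×10⁻⁵, α₂L₂ = 9.146088×10⁻⁶ → Δ(αL) = 3.3772632×10⁻⁵ m/K
ΔT = 1.68×10⁻² / 3.3772632×10⁻⁵ = 497.444 K, so T = 17.1 + 497.444 = 514.544 °C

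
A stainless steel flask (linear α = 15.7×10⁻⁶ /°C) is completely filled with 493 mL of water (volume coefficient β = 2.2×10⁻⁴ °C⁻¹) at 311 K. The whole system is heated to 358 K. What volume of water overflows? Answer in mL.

The flask also expands: β_container ≈ 3α = 4.71×10⁻⁵ /K
Net overflow = V₀(β_liq − 3α_cont)ΔT
β − 3α = 2.20×10⁻⁴ − 4.71×10⁻⁵ = 1.729×10⁻⁴ /K; ΔT = 47 K
ΔV = 493 × 1.729×10⁻⁴ × 47 = 4.01 mL

4.01 mL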